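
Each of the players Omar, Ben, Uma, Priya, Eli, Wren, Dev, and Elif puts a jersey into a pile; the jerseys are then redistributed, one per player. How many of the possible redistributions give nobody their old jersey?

14833

Count assignments avoiding every fixed point. For any j of the 8 players fixed to their old jersey, the other 8−j can be arranged in (8−j)! ways.
By inclusion–exclusion this is Σ_{j=0}^{8} (−1)^j C(8,j)·(8−j)!.
Computing: 40320 − 40320 + 20160 − 6720 + 1680 − 336 + 56 − 8 + 1 = 14833.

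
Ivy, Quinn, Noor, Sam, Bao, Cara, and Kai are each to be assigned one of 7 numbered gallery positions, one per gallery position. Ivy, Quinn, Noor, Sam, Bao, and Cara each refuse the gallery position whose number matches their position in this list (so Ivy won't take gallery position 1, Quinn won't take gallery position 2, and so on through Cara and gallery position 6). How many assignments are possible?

Let Aᵢ (for 1 ≤ i ≤ 6) be the placements that put person i in their forbidden gallery position. Any j of these fix j positions, leaving (7−j)! ways to fill the rest, and there are C(6,j) ways to pick which j.
By inclusion–exclusion, the number of valid placements is Σ_{j=0}^{6} (−1)^j C(6,j)·(7−j)!.
Computing: 5040 − 4320 + 1800 − 480 + 90 − 12 + 1 = 2119.

2119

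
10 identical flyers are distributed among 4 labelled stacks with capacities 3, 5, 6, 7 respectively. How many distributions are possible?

Ignoring the caps, the number of non-negative solutions to x_1+…+x_4 = 10 is C(13,3) = 286.
Subtract solutions that violate a single cap (substitute x_i' = x_i − (cap_i+1)): x_1 ≥ 4 gives C(9,3) = 84; x_2 ≥ 6 gives C(7,3) = 35; x_3 ≥ 7 gives C(6,3) = 20; x_4 ≥ 8 gives C(5,3) = 10. Together 149.
Add back pairs where two caps are both exceeded: 1 + 0 + 0 + 0 + 0 + 0 = 1.
By inclusion–exclusion the count is 286 − 149 + 1 = 138.

138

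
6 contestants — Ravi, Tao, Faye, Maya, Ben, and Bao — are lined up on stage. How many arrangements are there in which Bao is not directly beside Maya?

Of the 6! = 720 arrangements, those with Bao and Maya adjacent number 2 × 5! = 240 (treat the pair as a block with 2 internal orders).
Complementary counting: 720 − 240 = 480.

480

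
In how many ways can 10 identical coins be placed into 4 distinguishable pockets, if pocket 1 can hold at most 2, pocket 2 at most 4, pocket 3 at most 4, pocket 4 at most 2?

10

By stars and bars, unrestricted non-negative solutions to x_1+…+x_4 = 10 number C(10+3,3) = 286.
Subtract solutions that violate a single cap (substitute x_i' = x_i − (cap_i+1)): x_1 ≥ 3 gives C(10,3) = 120; x_2 ≥ 5 gives C(8,3) = 56; x_3 ≥ 5 gives C(8,3) = 56; x_4 ≥ 3 gives C(10,3) = 120. Together 352.
Add back pairs where two caps are both exceeded: 10 + 10 + 35 + 1 + 10 + 10 = 76.
By inclusion–exclusion the count is 286 − 352 + 76 = 10.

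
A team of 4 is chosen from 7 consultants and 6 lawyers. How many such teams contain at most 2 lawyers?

560

Split by how many lawyers are chosen (0 through 2).
Sum: C(6,0)·C(7,4) + C(6,1)·C(7,3) + C(6,2)·C(7,2) = 35 + 210 + 315 = 560.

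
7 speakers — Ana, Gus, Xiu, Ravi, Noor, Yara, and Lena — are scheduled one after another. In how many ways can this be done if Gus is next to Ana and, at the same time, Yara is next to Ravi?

480

Treat {Gus,Ana} as one block (2 orders) and {Yara,Ravi} as another (2 orders).
That leaves 5 units to arrange: 2 × 2 × 5! = 4 × 120 = 480.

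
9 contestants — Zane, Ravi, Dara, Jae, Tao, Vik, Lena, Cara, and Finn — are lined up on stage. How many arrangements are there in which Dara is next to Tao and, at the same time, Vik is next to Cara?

20160

Treat {Dara,Tao} as one block (2 orders) and {Vik,Cara} as another (2 orders).
That leaves 7 units to arrange: 2 × 2 × 7! = 4 × 5040 = 20160.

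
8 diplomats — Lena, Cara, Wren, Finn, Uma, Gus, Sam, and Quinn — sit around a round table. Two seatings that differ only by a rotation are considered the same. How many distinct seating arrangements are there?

Around a circle, 8 distinct people have 8!/8 = (7)! = 5040 rotationally distinct seatings.

5040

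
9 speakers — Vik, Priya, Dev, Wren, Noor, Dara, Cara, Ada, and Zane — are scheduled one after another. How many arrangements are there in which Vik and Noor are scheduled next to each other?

80640

Treat {Vik, Noor} as a single unit. There are 8 units to order, and the pair itself can be ordered 2 ways.
So the count is 2·(8)! = 80640.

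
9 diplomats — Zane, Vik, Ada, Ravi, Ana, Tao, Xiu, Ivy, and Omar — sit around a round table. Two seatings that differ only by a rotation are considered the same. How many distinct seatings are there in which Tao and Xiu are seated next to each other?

Treat {Tao, Xiu} as one unit (2 internal orders) and seat the resulting 8 units around the table: (7)! circular arrangements.
So 2 × (7)! = 2 × 5040 = 10080.

10080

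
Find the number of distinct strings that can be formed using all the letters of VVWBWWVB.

560

Letter multiplicities in VVWBWWVB: B×2, V×3, W×3.
Dividing 8! = 40320 by 3!·3!·2! = 72 for the repeated letters gives 560.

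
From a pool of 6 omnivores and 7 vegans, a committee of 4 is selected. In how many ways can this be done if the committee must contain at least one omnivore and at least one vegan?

665

With no constraint there are C(13,4) = 715 possible selections.
Subtract selections that omit an entire group: no omnivores → C(7,4) = 35; no vegans → C(6,4) = 15.
Both groups omitted at once is impossible, so 715 − 50 = 665.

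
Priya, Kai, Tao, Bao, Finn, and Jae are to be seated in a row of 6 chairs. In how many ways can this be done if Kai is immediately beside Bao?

Place the 4 others and the Kai-Bao pair as 5 objects in a line; the pair has 2 internal arrangements.
So the count is 2·(5)! = 240.

240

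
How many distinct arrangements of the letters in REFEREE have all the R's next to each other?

30

Treat the 2 copies of R as a single block. The multiset to arrange is then {RR, E, E, E, E, F}, 6 items in all.
That gives (6)!/(4!) = 30 arrangements.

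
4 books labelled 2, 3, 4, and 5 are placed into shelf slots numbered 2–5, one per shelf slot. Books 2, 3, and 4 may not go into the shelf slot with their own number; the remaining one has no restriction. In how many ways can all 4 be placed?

11

Let Aᵢ (for i ∈ {2, 3, 4}) be the placements that put book i in its forbidden shelf slot. Any j of these fix j positions, leaving (4−j)! ways to fill the rest, and there are C(3,j) ways to pick which j.
By inclusion–exclusion, the number of valid placements is Σ_{j=0}^{3} (−1)^j C(3,j)·(4−j)!.
Computing: 24 − 18 + 6 − 1 = 11.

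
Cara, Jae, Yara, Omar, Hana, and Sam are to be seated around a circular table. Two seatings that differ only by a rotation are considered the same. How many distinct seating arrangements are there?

120

Fix one person's seat to break rotational symmetry; the remaining 5 people can be arranged in (5)! = 120 ways.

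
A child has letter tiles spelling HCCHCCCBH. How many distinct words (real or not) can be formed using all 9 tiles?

504

The 9 letters of HCCHCCCBH have repeats: C appearing 5 times and H appearing 3 times.
So there are 9! / (5!·3!) = 504 distinguishable arrangements.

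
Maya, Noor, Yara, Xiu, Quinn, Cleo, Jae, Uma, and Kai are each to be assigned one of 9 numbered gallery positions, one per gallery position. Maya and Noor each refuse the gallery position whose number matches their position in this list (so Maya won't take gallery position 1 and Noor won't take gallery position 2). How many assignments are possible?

Let Aᵢ (for i ∈ {1, 2}) be the placements that put person i in their forbidden gallery position. Any j of these fix j positions, leaving (9−j)! ways to fill the rest, and there are C(2,j) ways to pick which j.
By inclusion–exclusion, the number of valid placements is Σ_{j=0}^{2} (−1)^j C(2,j)·(9−j)!.
Computing: 362880 − 80640 + 5040 = 287280.

287280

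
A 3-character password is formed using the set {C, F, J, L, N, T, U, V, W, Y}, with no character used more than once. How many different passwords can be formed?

This is a permutation of 3 out of 10: P(10,3) = 10!/7!.
That product is 10 × 9 × 8 = 720.

720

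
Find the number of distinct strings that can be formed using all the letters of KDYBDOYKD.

15120

The 9 letters of KDYBDOYKD have repeats: D appearing 3 times, K appearing twice, and Y appearing twice.
Dividing 9! = 362880 by 3!·2!·2! = 24 for the repeated letters gives 15120.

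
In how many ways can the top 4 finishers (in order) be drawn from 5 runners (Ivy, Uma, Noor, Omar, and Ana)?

This is an ordered selection of 4 from 5: P(5,4).
That gives 5 × 4 × 3 × 2 = 120.

120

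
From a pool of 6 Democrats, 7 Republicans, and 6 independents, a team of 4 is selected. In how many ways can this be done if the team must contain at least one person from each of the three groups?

2016

Total 4-person selections from all 19: C(19,4) = 3876.
Selections missing a whole group: no Democrats → C(13,4) = 715; no Republicans → C(12,4) = 495; no independents → C(13,4) = 715.
Add back selections omitting two groups (i.e. drawn from a single group): C(6,4) + C(7,4) + C(6,4) = 65.
By inclusion–exclusion: 3876 − 1925 + 65 = 2016.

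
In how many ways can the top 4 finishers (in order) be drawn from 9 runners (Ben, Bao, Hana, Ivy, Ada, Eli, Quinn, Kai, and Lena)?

This is an ordered selection of 4 from 9: P(9,4).
That gives 9 × 8 × 7 × 6 = 3024.

3024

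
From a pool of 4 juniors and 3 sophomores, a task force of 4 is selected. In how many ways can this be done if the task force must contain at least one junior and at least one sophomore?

34

With no constraint there are C(7,4) = 35 possible selections.
Selections missing a whole group: no juniors → C(3,4) = 0; no sophomores → C(4,4) = 1.
Both groups omitted at once is impossible, so 35 − 1 = 34.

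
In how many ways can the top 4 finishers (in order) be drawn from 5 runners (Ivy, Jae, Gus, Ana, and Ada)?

This is an ordered selection of 4 from 5: P(5,4).
That gives 5 × 4 × 3 × 2 = 120.

120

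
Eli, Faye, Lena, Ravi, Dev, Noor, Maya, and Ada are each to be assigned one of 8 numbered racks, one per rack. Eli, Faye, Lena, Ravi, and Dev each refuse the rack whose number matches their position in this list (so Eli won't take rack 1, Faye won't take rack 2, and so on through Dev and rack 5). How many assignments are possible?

Let Aᵢ (for 1 ≤ i ≤ 5) be the placements that put person i in their forbidden rack. Any j of these fix j positions, leaving (8−j)! ways to fill the rest, and there are C(5,j) ways to pick which j.
By inclusion–exclusion, the number of valid placements is Σ_{j=0}^{5} (−1)^j C(5,j)·(8−j)!.
Computing: 40320 − 25200 + 7200 − 1200 + 120 − 6 = 21234.

21234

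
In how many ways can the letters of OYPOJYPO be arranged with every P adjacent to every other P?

420

Treat the 2 copies of P as a single block. The multiset to arrange is then {PP, J, O, O, O, Y, Y}, 7 items in all.
That gives (7)!/(3!·2!) = 420 arrangements.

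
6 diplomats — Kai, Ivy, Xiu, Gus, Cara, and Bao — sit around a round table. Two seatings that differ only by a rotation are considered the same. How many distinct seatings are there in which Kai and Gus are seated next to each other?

48

Glue Kai and Gus into a block (2 internal orders). Seating 5 units around a circle gives (4)! arrangements.
So 2 × (4)! = 2 × 24 = 48.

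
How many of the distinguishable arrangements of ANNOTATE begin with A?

Fix A in the first position and arrange the remaining 7 letters.
Those 7 letters have N appearing twice and T appearing twice, giving (7)!/(2!·2!) = 1260.

1260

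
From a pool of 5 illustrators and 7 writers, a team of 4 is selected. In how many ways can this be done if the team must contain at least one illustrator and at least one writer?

With no constraint there are C(12,4) = 495 possible selections.
Selections missing a whole group: no illustrators → C(7,4) = 35; no writers → C(5,4) = 5.
Both groups omitted at once is impossible, so 495 − 40 = 455.

455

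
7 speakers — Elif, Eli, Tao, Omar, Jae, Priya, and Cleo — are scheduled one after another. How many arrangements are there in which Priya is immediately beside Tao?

1440

Place the 5 others and the Priya-Tao pair as 6 objects in a line; the pair has 2 internal arrangements.
So the count is 2·(6)! = 1440.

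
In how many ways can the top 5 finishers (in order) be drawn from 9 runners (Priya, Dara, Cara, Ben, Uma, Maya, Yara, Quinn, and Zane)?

There are 9 choices for 1st place, 8 for 2nd, and so on down to 5 for position 5.
That gives 9 × 8 × 7 × 6 × 5 = 15120.

15120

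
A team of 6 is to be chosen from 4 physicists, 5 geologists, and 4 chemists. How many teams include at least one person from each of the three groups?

With no constraint there are C(13,6) = 1716 possible selections.
Subtract selections that omit an entire group: no physicists → C(9,6) = 84; no geologists → C(8,6) = 28; no chemists → C(9,6) = 84.
Add back selections omitting two groups (i.e. drawn from a single group): C(4,6) + C(5,6) + C(4,6) = 0.
By inclusion–exclusion: 1716 − 196 + 0 = 1520.

1520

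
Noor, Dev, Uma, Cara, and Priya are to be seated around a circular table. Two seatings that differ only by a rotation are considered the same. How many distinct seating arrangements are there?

Around a circle, 5 distinct people have 5!/5 = (4)! = 24 rotationally distinct seatings.

24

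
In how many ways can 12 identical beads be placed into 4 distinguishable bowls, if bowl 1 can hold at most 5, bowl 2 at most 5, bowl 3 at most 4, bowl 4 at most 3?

Without the upper bounds there are C(15,3) = 455 ways to split 12 among 4 bowls.
Subtract solutions that violate a single cap (substitute x_i' = x_i − (cap_i+1)): x_1 ≥ 6 gives C(9,3) = 84; x_2 ≥ 6 gives C(9,3) = 84; x_3 ≥ 5 gives C(10,3) = 120; x_4 ≥ 4 gives C(11,3) = 165. Together 453.
Add back pairs where two caps are both exceeded: 1 + 4 + 10 + 4 + 10 + 20 = 49.
By inclusion–exclusion the count is 455 − 453 + 49 = 51.

51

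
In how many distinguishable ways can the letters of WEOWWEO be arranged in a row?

WEOWWEO has 7 letters with E appearing twice, O appearing twice, and W appearing 3 times.
Dividing 7! = 5040 by 3!·2!·2! = 24 for the repeated letters gives 210.

210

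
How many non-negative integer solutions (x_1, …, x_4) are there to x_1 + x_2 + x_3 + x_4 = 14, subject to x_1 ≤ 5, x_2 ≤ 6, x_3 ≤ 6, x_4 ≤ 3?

Without the upper bounds there are C(17,3) = 680 ways to split 14 among 4 variables.
Subtract solutions that violate a single cap (substitute x_i' = x_i − (cap_i+1)): x_1 ≥ 6 gives C(11,3) = 165; x_2 ≥ 7 gives C(10,3) = 120; x_3 ≥ 7 gives C(10,3) = 120; x_4 ≥ 4 gives C(13,3) = 286. Together 691.
Add back pairs where two caps are both exceeded: 4 + 4 + 35 + 1 + 20 + 20 = 84.
By inclusion–exclusion the count is 680 − 691 + 84 = 73.

73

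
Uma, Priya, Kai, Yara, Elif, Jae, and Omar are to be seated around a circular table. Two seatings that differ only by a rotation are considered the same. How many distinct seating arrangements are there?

Seat Uma anywhere (absorbing the rotational symmetry), then permute the other 6: (6)! = 720.

720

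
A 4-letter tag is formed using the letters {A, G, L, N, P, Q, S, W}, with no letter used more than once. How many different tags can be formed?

This is a permutation of 4 out of 8: P(8,4) = 8!/4!.
8 × 7 × 6 × 5 = 1680.

1680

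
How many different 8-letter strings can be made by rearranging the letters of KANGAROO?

10080

KANGAROO has 8 letters with A appearing twice and O appearing twice.
Dividing 8! = 40320 by 2!·2! = 4 for the repeated letters gives 10080.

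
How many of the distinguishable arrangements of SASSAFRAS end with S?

1120

With the last slot taken by S, it remains to arrange the other 8 letters (ASSAFRAS).
Those 8 letters have A appearing 3 times and S appearing 3 times, giving (8)!/(3!·3!) = 1120.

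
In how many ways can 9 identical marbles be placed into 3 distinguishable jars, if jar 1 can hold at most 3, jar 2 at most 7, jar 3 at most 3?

Ignoring the caps, the number of non-negative solutions to x_1+…+x_3 = 9 is C(11,2) = 55.
Subtract solutions that violate a single cap (substitute x_i' = x_i − (cap_i+1)): x_1 ≥ 4 gives C(7,2) = 21; x_2 ≥ 8 gives C(3,2) = 3; x_3 ≥ 4 gives C(7,2) = 21. Together 45.
Add back pairs where two caps are both exceeded: 0 + 3 + 0 = 3.
By inclusion–exclusion the count is 55 − 45 + 3 = 13.

13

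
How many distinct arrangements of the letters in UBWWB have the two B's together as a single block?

12

Treat the 2 copies of B as a single block. The multiset to arrange is then {BB, U, W, W}, 4 items in all.
That gives (4)!/(2!) = 12 arrangements.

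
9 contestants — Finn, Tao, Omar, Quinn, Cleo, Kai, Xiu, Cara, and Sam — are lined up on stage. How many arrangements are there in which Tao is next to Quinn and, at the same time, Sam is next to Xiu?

Treat {Tao,Quinn} as one block (2 orders) and {Sam,Xiu} as another (2 orders).
That leaves 7 units to arrange: 2 × 2 × 7! = 4 × 5040 = 20160.

20160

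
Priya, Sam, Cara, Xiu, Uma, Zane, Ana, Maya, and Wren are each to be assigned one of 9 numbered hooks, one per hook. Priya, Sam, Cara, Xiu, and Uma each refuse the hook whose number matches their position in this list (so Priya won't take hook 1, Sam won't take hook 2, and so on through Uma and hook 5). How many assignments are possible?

Let Aᵢ (for 1 ≤ i ≤ 5) be the placements that put person i in their forbidden hook. Any j of these fix j positions, leaving (9−j)! ways to fill the rest, and there are C(5,j) ways to pick which j.
By inclusion–exclusion, the number of valid placements is Σ_{j=0}^{5} (−1)^j C(5,j)·(9−j)!.
Computing: 362880 − 201600 + 50400 − 7200 + 600 − 24 = 205056.

205056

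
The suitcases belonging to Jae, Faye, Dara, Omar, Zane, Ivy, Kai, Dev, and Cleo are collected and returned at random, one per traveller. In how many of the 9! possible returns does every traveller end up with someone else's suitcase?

133496

This is the derangement count D_9: permutations of 9 items with no fixed point.
By inclusion–exclusion this is Σ_{j=0}^{9} (−1)^j C(9,j)·(9−j)!.
Computing: 362880 − 362880 + 181440 − 60480 + 15120 − 3024 + 504 − 72 + 9 − 1 = 133496.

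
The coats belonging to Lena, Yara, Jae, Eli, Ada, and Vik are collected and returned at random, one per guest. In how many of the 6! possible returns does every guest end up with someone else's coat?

This is the derangement count D_6: permutations of 6 items with no fixed point.
By inclusion–exclusion this is Σ_{j=0}^{6} (−1)^j C(6,j)·(6−j)!.
Computing: 720 − 720 + 360 − 120 + 30 − 6 + 1 = 265.

265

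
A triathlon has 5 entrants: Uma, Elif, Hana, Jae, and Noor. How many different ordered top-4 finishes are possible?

120

There are 5 choices for 1st place, 4 for 2nd, and so on down to 2 for position 4.
That gives 5 × 4 × 3 × 2 = 120.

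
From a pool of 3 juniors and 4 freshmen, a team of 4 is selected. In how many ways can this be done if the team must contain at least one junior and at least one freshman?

Unrestricted: C(7,4) = 35 ways to pick any 4 of the 7.
Selections missing a whole group: no juniors → C(4,4) = 1; no freshmen → C(3,4) = 0.
Both groups omitted at once is impossible, so 35 − 1 = 34.

34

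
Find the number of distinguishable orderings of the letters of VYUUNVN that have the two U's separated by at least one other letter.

Total arrangements of VYUUNVN: 7!/(2!·2!·2!) = 630.
If the two U's are adjacent, glue them into one block, leaving 6 items to arrange: (6)!/(2!·2!) = 180 ways.
Subtracting, 630 − 180 = 450 arrangements keep the U's apart.

450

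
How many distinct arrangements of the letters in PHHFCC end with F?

With the last slot taken by F, it remains to arrange the other 5 letters (PHHCC).
Those 5 letters have C appearing twice and H appearing twice, giving (5)!/(2!·2!) = 30.

30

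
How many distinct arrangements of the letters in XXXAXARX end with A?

42

Fix A in the last position and arrange the remaining 7 letters.
Those 7 letters have X appearing 5 times, giving (7)!/(5!) = 42.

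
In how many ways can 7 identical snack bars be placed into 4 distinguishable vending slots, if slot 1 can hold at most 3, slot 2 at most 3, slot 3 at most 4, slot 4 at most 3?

Ignoring the caps, the number of non-negative solutions to x_1+…+x_4 = 7 is C(10,3) = 120.
Subtract solutions that violate a single cap (substitute x_i' = x_i − (cap_i+1)): x_1 ≥ 4 gives C(6,3) = 20; x_2 ≥ 4 gives C(6,3) = 20; x_3 ≥ 5 gives C(5,3) = 10; x_4 ≥ 4 gives C(6,3) = 20. Together 70.
No two caps can be exceeded simultaneously, so the pair terms are all 0.
By inclusion–exclusion the count is 120 − 70 + 0 = 50.

50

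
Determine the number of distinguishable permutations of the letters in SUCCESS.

420

Letter multiplicities in SUCCESS: C×2, E×1, S×3, U×1.
The number of distinct arrangements is 7!/(3!·2!) = 5040/12 = 420.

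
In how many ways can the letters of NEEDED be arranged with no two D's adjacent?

40

There are 6!/(3!·2!) = 60 arrangements of NEEDED in total.
If the two D's are adjacent, glue them into one block, leaving 5 items to arrange: (5)!/(3!) = 20 ways.
Subtracting, 60 − 20 = 40 arrangements keep the D's apart.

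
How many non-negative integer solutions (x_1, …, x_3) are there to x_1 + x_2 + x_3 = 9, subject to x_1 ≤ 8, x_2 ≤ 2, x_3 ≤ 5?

17

By stars and bars, unrestricted non-negative solutions to x_1+…+x_3 = 9 number C(9+2,2) = 55.
Subtract solutions that violate a single cap (substitute x_i' = x_i − (cap_i+1)): x_1 ≥ 9 gives C(2,2) = 1; x_2 ≥ 3 gives C(8,2) = 28; x_3 ≥ 6 gives C(5,2) = 10. Together 39.
Add back pairs where two caps are both exceeded: 0 + 0 + 1 = 1.
By inclusion–exclusion the count is 55 − 39 + 1 = 17.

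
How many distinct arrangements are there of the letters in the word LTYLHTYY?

LTYLHTYY has 8 letters with L appearing twice, T appearing twice, and Y appearing 3 times.
Dividing 8! = 40320 by 3!·2!·2! = 24 for the repeated letters gives 1680.

1680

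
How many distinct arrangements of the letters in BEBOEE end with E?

With the last slot taken by E, it remains to arrange the other 5 letters (BBOEE).
Those 5 letters have B appearing twice and E appearing twice, giving (5)!/(2!·2!) = 30.

30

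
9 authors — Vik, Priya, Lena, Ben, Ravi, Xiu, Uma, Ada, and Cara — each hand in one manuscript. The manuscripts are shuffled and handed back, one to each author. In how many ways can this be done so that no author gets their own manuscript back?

133496

Count assignments avoiding every fixed point. For any j of the 9 authors fixed to their own manuscript, the other 9−j can be arranged in (9−j)! ways.
By inclusion–exclusion this is Σ_{j=0}^{9} (−1)^j C(9,j)·(9−j)!.
Computing: 362880 − 362880 + 181440 − 60480 + 15120 − 3024 + 504 − 72 + 9 − 1 = 133496.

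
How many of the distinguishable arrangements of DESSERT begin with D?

With the first slot taken by D, it remains to arrange the other 6 letters (ESSERT).
Those 6 letters have E appearing twice and S appearing twice, giving (6)!/(2!·2!) = 180.

180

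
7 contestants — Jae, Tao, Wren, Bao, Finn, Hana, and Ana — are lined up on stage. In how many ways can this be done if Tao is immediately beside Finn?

1440

Place the 5 others and the Tao-Finn pair as 6 objects in a line; the pair has 2 internal arrangements.
So the count is 2·(6)! = 1440.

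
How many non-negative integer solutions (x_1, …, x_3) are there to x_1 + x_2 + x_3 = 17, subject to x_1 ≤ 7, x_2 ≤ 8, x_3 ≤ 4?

Ignoring the caps, the number of non-negative solutions to x_1+…+x_3 = 17 is C(19,2) = 171.
Subtract solutions that violate a single cap (substitute x_i' = x_i − (cap_i+1)): x_1 ≥ 8 gives C(11,2) = 55; x_2 ≥ 9 gives C(10,2) = 45; x_3 ≥ 5 gives C(14,2) = 91. Together 191.
Add back pairs where two caps are both exceeded: 1 + 15 + 10 = 26.
By inclusion–exclusion the count is 171 − 191 + 26 = 6.

6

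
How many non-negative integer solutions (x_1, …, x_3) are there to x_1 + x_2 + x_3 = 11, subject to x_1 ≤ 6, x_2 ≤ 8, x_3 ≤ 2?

Without the upper bounds there are C(13,2) = 78 ways to split 11 among 3 variables.
Subtract solutions that violate a single cap (substitute x_i' = x_i − (cap_i+1)): x_1 ≥ 7 gives C(6,2) = 15; x_2 ≥ 9 gives C(4,2) = 6; x_3 ≥ 3 gives C(10,2) = 45. Together 66.
Add back pairs where two caps are both exceeded: 0 + 3 + 0 = 3.
By inclusion–exclusion the count is 78 − 66 + 3 = 15.

15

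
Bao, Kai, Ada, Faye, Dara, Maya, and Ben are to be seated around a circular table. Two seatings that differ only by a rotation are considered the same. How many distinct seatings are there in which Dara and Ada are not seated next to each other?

480

Without the restriction there are (6)! = 720 seatings.
Seatings with Dara beside Ada: treat them as a block with 2 internal orders, giving 2 × (5)! = 240.
Subtracting, 720 − 240 = 480.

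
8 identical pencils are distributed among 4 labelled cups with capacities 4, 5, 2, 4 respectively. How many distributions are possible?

Ignoring the caps, the number of non-negative solutions to x_1+…+x_4 = 8 is C(11,3) = 165.
Subtract solutions that violate a single cap (substitute x_i' = x_i − (cap_i+1)): x_1 ≥ 5 gives C(6,3) = 20; x_2 ≥ 6 gives C(5,3) = 10; x_3 ≥ 3 gives C(8,3) = 56; x_4 ≥ 5 gives C(6,3) = 20. Together 106.
Add back pairs where two caps are both exceeded: 0 + 1 + 0 + 0 + 0 + 1 = 2.
By inclusion–exclusion the count is 165 − 106 + 2 = 61.

61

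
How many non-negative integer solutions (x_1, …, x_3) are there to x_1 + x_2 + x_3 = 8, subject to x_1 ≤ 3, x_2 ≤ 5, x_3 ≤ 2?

By stars and bars, unrestricted non-negative solutions to x_1+…+x_3 = 8 number C(8+2,2) = 45.
Subtract solutions that violate a single cap (substitute x_i' = x_i − (cap_i+1)): x_1 ≥ 4 gives C(6,2) = 15; x_2 ≥ 6 gives C(4,2) = 6; x_3 ≥ 3 gives C(7,2) = 21. Together 42.
Add back pairs where two caps are both exceeded: 0 + 3 + 0 = 3.
By inclusion–exclusion the count is 45 − 42 + 3 = 6.

6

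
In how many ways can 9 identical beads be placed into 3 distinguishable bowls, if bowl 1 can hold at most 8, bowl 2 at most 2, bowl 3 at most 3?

11

Without the upper bounds there are C(11,2) = 55 ways to split 9 among 3 bowls.
Subtract solutions that violate a single cap (substitute x_i' = x_i − (cap_i+1)): x_1 ≥ 9 gives C(2,2) = 1; x_2 ≥ 3 gives C(8,2) = 28; x_3 ≥ 4 gives C(7,2) = 21. Together 50.
Add back pairs where two caps are both exceeded: 0 + 0 + 6 = 6.
By inclusion–exclusion the count is 55 − 50 + 6 = 11.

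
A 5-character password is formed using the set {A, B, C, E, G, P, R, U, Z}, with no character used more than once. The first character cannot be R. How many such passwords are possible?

The first character has 9−1 = 8 choices (anything except R).
The remaining 4 characters are filled from the other 8 symbols without repetition: 8 × 7 × 6 × 5 = 1680.
Total: 8 × 1680 = 13440.

13440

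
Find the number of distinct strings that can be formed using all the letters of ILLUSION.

10080

Letter multiplicities in ILLUSION: I×2, L×2, N×1, O×1, S×1, U×1.
Dividing 8! = 40320 by 2!·2! = 4 for the repeated letters gives 10080.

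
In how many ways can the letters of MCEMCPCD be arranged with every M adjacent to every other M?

840

Treat the 2 copies of M as a single block. The multiset to arrange is then {MM, C, C, C, D, E, P}, 7 items in all.
That gives (7)!/(3!) = 840 arrangements.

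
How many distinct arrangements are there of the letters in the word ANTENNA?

ANTENNA has 7 letters with A appearing twice and N appearing 3 times.
So there are 7! / (3!·2!) = 420 distinguishable arrangements.

420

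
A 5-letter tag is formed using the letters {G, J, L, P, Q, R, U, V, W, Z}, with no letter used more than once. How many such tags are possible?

30240

Choose and order 5 of the 10 symbols: the first letter has 10 options, the next 9, and so on down to 6.
10 × 9 × 8 × 7 × 6 = 30240.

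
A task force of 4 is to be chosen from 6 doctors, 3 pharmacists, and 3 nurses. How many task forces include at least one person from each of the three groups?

Total 4-person selections from all 12: C(12,4) = 495.
Subtract selections that omit an entire group: no doctors → C(6,4) = 15; no pharmacists → C(9,4) = 126; no nurses → C(9,4) = 126.
Add back selections omitting two groups (i.e. drawn from a single group): C(6,4) + C(3,4) + C(3,4) = 15.
By inclusion–exclusion: 495 − 267 + 15 = 243.

243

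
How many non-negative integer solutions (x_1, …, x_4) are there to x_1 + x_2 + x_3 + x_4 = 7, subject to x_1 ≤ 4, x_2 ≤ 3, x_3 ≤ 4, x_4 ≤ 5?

76

Without the upper bounds there are C(10,3) = 120 ways to split 7 among 4 variables.
Subtract solutions that violate a single cap (substitute x_i' = x_i − (cap_i+1)): x_1 ≥ 5 gives C(5,3) = 10; x_2 ≥ 4 gives C(6,3) = 20; x_3 ≥ 5 gives C(5,3) = 10; x_4 ≥ 6 gives C(4,3) = 4. Together 44.
No two caps can be exceeded simultaneously, so the pair terms are all 0.
By inclusion–exclusion the count is 120 − 44 + 0 = 76.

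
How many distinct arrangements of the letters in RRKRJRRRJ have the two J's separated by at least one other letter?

196

There are 9!/(6!·2!) = 252 arrangements of RRKRJRRRJ in total.
If the two J's are adjacent, glue them into one block, leaving 8 items to arrange: (8)!/(6!) = 56 ways.
Subtracting, 252 − 56 = 196 arrangements keep the J's apart.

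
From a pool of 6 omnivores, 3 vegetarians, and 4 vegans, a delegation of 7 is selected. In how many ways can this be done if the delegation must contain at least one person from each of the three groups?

Unrestricted: C(13,7) = 1716 ways to pick any 7 of the 13.
Subtract selections that omit an entire group: no omnivores → C(7,7) = 1; no vegetarians → C(10,7) = 120; no vegans → C(9,7) = 36.
Add back selections omitting two groups (i.e. drawn from a single group): C(6,7) + C(3,7) + C(4,7) = 0.
By inclusion–exclusion: 1716 − 157 + 0 = 1559.

1559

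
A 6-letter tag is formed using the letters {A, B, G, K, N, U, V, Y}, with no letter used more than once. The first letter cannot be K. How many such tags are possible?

The first letter has 8−1 = 7 choices (anything except K).
The remaining 5 letters are filled from the other 7 symbols without repetition: 7 × 6 × 5 × 4 × 3 = 2520.
Total: 7 × 2520 = 17640.

17640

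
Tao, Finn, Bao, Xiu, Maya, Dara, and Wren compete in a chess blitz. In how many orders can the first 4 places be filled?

840

This is an ordered selection of 4 from 7: P(7,4).
That gives 7 × 6 × 5 × 4 = 840.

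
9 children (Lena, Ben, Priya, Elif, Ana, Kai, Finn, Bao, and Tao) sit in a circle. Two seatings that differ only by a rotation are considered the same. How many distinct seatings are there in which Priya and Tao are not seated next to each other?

Without the restriction there are (8)! = 40320 seatings.
Seatings with Priya beside Tao: treat them as a block with 2 internal orders, giving 2 × (7)! = 10080.
Subtracting, 40320 − 10080 = 30240.

30240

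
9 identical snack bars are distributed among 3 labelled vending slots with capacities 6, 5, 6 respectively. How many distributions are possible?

Ignoring the caps, the number of non-negative solutions to x_1+…+x_3 = 9 is C(11,2) = 55.
Subtract solutions that violate a single cap (substitute x_i' = x_i − (cap_i+1)): x_1 ≥ 7 gives C(4,2) = 6; x_2 ≥ 6 gives C(5,2) = 10; x_3 ≥ 7 gives C(4,2) = 6. Together 22.
No two caps can be exceeded simultaneously, so the pair terms are all 0.
By inclusion–exclusion the count is 55 − 22 + 0 = 33.

33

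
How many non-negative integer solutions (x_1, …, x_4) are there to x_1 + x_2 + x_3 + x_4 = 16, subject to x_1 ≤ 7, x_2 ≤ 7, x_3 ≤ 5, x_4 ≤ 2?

Ignoring the caps, the number of non-negative solutions to x_1+…+x_4 = 16 is C(19,3) = 969.
Subtract solutions that violate a single cap (substitute x_i' = x_i − (cap_i+1)): x_1 ≥ 8 gives C(11,3) = 165; x_2 ≥ 8 gives C(11,3) = 165; x_3 ≥ 6 gives C(13,3) = 286; x_4 ≥ 3 gives C(16,3) = 560. Together 1176.
Add back pairs where two caps are both exceeded: 1 + 10 + 56 + 10 + 56 + 120 = 253.
By inclusion–exclusion the count is 969 − 1176 + 253 = 46.

46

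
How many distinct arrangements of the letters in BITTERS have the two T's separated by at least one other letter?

1800

There are 7!/(2!) = 2520 arrangements of BITTERS in total.
Arrangements with the T's together: treat TT as one letter, giving (6)! = 720.
Hence 2520 − 720 = 1800.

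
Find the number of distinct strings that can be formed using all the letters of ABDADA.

The 6 letters of ABDADA have repeats: A appearing 3 times and D appearing twice.
Dividing 6! = 720 by 3!·2! = 12 for the repeated letters gives 60.

60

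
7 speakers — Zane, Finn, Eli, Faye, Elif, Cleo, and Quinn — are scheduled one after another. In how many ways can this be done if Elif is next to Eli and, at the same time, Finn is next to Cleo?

Treat {Elif,Eli} as one block (2 orders) and {Finn,Cleo} as another (2 orders).
That leaves 5 units to arrange: 2 × 2 × 5! = 4 × 120 = 480.

480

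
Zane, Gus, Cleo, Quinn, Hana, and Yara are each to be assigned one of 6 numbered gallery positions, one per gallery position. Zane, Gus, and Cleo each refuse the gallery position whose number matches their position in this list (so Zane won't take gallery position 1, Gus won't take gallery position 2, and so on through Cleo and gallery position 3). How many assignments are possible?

426

Let Aᵢ (for i ∈ {1, 2, 3}) be the placements that put person i in their forbidden gallery position. Any j of these fix j positions, leaving (6−j)! ways to fill the rest, and there are C(3,j) ways to pick which j.
By inclusion–exclusion, the number of valid placements is Σ_{j=0}^{3} (−1)^j C(3,j)·(6−j)!.
Computing: 720 − 360 + 72 − 6 = 426.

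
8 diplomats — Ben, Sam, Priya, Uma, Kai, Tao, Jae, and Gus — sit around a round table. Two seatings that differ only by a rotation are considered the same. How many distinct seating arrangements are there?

5040

Fix one person's seat to break rotational symmetry; the remaining 7 people can be arranged in (7)! = 5040 ways.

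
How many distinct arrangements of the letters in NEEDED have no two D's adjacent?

40

There are 6!/(3!·2!) = 60 arrangements of NEEDED in total.
Arrangements with the D's together: treat DD as one letter, giving (5)!/(3!) = 20.
Hence 60 − 20 = 40.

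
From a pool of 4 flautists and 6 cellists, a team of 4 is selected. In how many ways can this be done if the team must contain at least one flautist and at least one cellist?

194

With no constraint there are C(10,4) = 210 possible selections.
Selections missing a whole group: no flautists → C(6,4) = 15; no cellists → C(4,4) = 1.
Both groups omitted at once is impossible, so 210 − 16 = 194.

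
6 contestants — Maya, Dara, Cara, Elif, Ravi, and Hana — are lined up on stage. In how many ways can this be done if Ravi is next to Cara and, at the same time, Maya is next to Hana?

Treat {Ravi,Cara} as one block (2 orders) and {Maya,Hana} as another (2 orders).
That leaves 4 units to arrange: 2 × 2 × 4! = 4 × 24 = 96.

96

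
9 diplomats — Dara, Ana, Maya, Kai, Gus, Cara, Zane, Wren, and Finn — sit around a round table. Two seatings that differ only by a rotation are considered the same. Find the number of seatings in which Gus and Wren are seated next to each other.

10080

Treat {Gus, Wren} as one unit (2 internal orders) and seat the resulting 8 units around the table: (7)! circular arrangements.
So 2 × (7)! = 2 × 5040 = 10080.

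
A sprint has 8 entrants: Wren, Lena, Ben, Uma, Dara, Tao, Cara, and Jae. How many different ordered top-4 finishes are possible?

1680

This is an ordered selection of 4 from 8: P(8,4).
That gives 8 × 7 × 6 × 5 = 1680.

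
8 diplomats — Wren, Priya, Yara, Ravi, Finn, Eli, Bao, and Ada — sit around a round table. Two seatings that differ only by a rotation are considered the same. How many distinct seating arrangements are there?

5040

Around a circle, 8 distinct people have 8!/8 = (7)! = 5040 rotationally distinct seatings.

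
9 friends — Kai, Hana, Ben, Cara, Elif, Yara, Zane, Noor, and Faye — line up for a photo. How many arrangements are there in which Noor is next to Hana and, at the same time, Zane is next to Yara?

20160

Treat {Noor,Hana} as one block (2 orders) and {Zane,Yara} as another (2 orders).
That leaves 7 units to arrange: 2 × 2 × 7! = 4 × 5040 = 20160.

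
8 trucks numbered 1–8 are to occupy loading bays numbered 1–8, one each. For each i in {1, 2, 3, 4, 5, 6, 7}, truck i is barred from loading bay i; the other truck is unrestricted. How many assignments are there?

16687

Let Aᵢ (for 1 ≤ i ≤ 7) be the placements that put truck i in its forbidden loading bay. Any j of these fix j positions, leaving (8−j)! ways to fill the rest, and there are C(7,j) ways to pick which j.
By inclusion–exclusion, the number of valid placements is Σ_{j=0}^{7} (−1)^j C(7,j)·(8−j)!.
Computing: 40320 − 35280 + 15120 − 4200 + 840 − 126 + 14 − 1 = 16687.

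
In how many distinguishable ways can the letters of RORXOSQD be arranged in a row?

10080

The 8 letters of RORXOSQD have repeats: O appearing twice and R appearing twice.
Dividing 8! = 40320 by 2!·2! = 4 for the repeated letters gives 10080.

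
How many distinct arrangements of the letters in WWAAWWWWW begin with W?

Fix W in the first position and arrange the remaining 8 letters.
Those 8 letters have A appearing twice and W appearing 6 times, giving (8)!/(6!·2!) = 28.

28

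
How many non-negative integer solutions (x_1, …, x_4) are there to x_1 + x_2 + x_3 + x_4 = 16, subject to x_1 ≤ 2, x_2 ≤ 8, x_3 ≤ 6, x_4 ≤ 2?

10

By stars and bars, unrestricted non-negative solutions to x_1+…+x_4 = 16 number C(16+3,3) = 969.
Subtract solutions that violate a single cap (substitute x_i' = x_i − (cap_i+1)): x_1 ≥ 3 gives C(16,3) = 560; x_2 ≥ 9 gives C(10,3) = 120; x_3 ≥ 7 gives C(12,3) = 220; x_4 ≥ 3 gives C(16,3) = 560. Together 1460.
Add back pairs where two caps are both exceeded: 35 + 84 + 286 + 1 + 35 + 84 = 525.
Subtract triples: 0 + 4 + 20 + 0 = 24.
By inclusion–exclusion the count is 969 − 1460 + 525 − 24 = 10.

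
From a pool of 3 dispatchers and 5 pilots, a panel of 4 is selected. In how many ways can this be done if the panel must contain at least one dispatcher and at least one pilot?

With no constraint there are C(8,4) = 70 possible selections.
Selections missing a whole group: no dispatchers → C(5,4) = 5; no pilots → C(3,4) = 0.
Both groups omitted at once is impossible, so 70 − 5 = 65.

65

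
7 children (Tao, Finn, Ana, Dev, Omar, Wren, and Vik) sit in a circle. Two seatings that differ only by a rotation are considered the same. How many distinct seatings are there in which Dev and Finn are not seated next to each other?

All circular seatings of 7 people number (6)! = 720.
Seatings with Dev beside Finn: treat them as a block with 2 internal orders, giving 2 × (5)! = 240.
Subtracting, 720 − 240 = 480.

480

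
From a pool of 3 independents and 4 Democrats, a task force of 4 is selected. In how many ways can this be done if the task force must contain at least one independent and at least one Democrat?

34

Unrestricted: C(7,4) = 35 ways to pick any 4 of the 7.
Subtract selections that omit an entire group: no independents → C(4,4) = 1; no Democrats → C(3,4) = 0.
Both groups omitted at once is impossible, so 35 − 1 = 34.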